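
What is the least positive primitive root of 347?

2

φ(347) = 347 − 1 = 346 = 2 · 173.
g is a primitive root iff g^(346/q) ≢ 1 (mod 347) for each prime q ∈ {2, 173}.
g = 2: 2^173 ≡ 346; 2^2 ≡ 4 — none is 1, so 2 is a primitive root.
The smallest primitive root modulo 347 is 2.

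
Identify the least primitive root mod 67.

φ(67) = 67 − 1 = 66 = 2 · 3 · 11.
Test candidates g = 2, 3, … against the prime factors q ∈ {2, 3, 11} of φ(67): g is a generator iff g^(66/q) ≢ 1 for every such q.
g = 2: 2^33 ≡ 66; 2^22 ≡ 37; 2^6 ≡ 64 — none is 1, so 2 is a primitive root.
So 2 is the smallest generator of (Z/67Z)^×.

2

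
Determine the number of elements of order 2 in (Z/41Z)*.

1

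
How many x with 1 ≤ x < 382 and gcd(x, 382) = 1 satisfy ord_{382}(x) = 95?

72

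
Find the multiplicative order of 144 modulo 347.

Since 144 ∈ (Z/347Z)^×, its order divides φ(347) = 347 − 1 = 346 = 2 · 173.
Divisors of 346: 1, 2, 173, 346.
Test each divisor d:
144^1 ≡ 144
144^2 ≡ 263
144^173 ≡ 1
So ord_347(144) = 173.

173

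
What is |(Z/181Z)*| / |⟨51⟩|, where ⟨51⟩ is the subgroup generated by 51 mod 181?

3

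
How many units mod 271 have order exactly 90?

24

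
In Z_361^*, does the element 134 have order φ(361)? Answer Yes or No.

No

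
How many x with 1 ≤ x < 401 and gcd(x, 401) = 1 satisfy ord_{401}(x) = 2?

1

φ(401) = 401 − 1 = 400 = 2^4 · 5^2.
In a cyclic group of order 400, there are φ(d) elements of order d for each divisor d of 400, and zero for non-divisors.
2 | 400, and φ(2) = 2 − 1 = 1.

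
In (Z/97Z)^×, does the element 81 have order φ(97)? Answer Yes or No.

φ(97) = 97 − 1 = 96 = 2^5 · 3.
An element g generates (Z/97Z)^× iff g^(96/q) ≢ 1 (mod 97) for each prime q ∈ {2, 3}.
81^48 ≡ 1 (mod 97)  [q = 2: ≡ 1 ✗]
81^32 ≡ 35 (mod 97)  [q = 3: ≢ 1 ✓]
81^48 ≡ 1 shows ord(81) | 48, strictly less than φ(97); not a primitive root.

No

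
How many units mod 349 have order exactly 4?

φ(349) = 349 − 1 = 348 = 2^2 · 3 · 29.
Since (Z/349Z)^× is cyclic of order 348, the number of elements of order d is φ(d) when d | 348 and 0 otherwise.
4 = 2^2 divides 348, and φ(4) = 2.

2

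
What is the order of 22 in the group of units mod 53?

52

By Lagrange's theorem, ord_53(22) divides φ(53) = 53 − 1 = 52 = 2^2 · 13.
Divisors of 52: 1, 2, 4, 13, 26, 52.
Evaluate successive powers at the divisors of 52:
22^1 ≡ 22 (mod 53)
22^2 ≡ 7 (mod 53)
22^4 ≡ 49 (mod 53)
22^13 ≡ 23 (mod 53)
22^26 ≡ 52 (mod 53)
22^52 ≡ 1 (mod 53) ✓
The smallest such exponent is 52, so the order of 22 is 52.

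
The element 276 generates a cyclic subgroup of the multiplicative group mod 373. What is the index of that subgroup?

3

The order of 276 must divide φ(373) = 373 − 1 = 372 = 2^2 · 3 · 31.
Divisors of 372: 1, 2, 3, 4, 6, 12, 31, 62, 93, 124, 186, 372.
Compute 276^d (mod 373) for the divisors d until we hit 1:
276^1 ≡ 276 (mod 373)
276^2 ≡ 84 (mod 373)
276^3 ≡ 58 (mod 373)
276^4 ≡ 342 (mod 373)
276^6 ≡ 7 (mod 373)
276^12 ≡ 49 (mod 373)
276^31 ≡ 104 (mod 373)
276^62 ≡ 372 (mod 373)
276^93 ≡ 269 (mod 373)
276^124 ≡ 1 (mod 373) ✓
The order of 276 is 124, so the subgroup it generates has 124 elements.
Index = |(Z/373Z)^×| / |⟨276⟩| = 372 / 124 = 3.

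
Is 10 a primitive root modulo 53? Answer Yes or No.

No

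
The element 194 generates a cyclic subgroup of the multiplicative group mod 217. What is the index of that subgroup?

6

ord(194) | φ(217) = φ(7·31) = (7−1)·(31−1) = 6·30 = 180 = 2^2 · 3^2 · 5.
Divisors of 180: 1, 2, 3, 4, 5, 6, 9, 10, 12, 15, 18, 20, 30, 36, 45, 60, 90, 180.
Test each divisor d:
194^1 ≡ 194 (mod 217)
194^2 ≡ 95 (mod 217)
194^3 ≡ 202 (mod 217)
194^4 ≡ 128 (mod 217)
194^5 ≡ 94 (mod 217)
194^6 ≡ 8 (mod 217)
194^9 ≡ 97 (mod 217)
194^10 ≡ 156 (mod 217)
194^12 ≡ 64 (mod 217)
194^15 ≡ 125 (mod 217)
194^18 ≡ 78 (mod 217)
194^20 ≡ 32 (mod 217)
194^30 ≡ 1 (mod 217) ✓
The order of 194 is 30, so the subgroup it generates has 30 elements.
[(Z/217Z)^× : ⟨194⟩] = 180/30 = 6.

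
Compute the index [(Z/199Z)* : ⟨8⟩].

6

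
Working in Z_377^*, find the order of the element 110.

84

Since 110 ∈ (Z/377Z)^×, its order divides φ(377) = φ(13·29) = (13−1)·(29−1) = 12·28 = 336 = 2^4 · 3 · 7.
Divisors of 336: 1, 2, 3, 4, 6, 7, 8, 12, 14, 16, 21, 24, 28, 42, 48, 56, 84, 112, 168, 336.
Test each divisor d:
110^1 ≡ 110
110^2 ≡ 36
110^3 ≡ 190
110^4 ≡ 165
110^6 ≡ 285
110^7 ≡ 59
110^8 ≡ 81
110^12 ≡ 170
110^14 ≡ 88
110^16 ≡ 152
110^21 ≡ 291
110^24 ≡ 248
110^28 ≡ 204
110^42 ≡ 233
110^48 ≡ 53
110^56 ≡ 146
110^84 ≡ 1
So ord_377(110) = 84.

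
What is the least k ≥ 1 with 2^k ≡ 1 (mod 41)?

20

The order of 2 must divide φ(41) = 41 − 1 = 40 = 2^3 · 5.
Divisors of 40: 1, 2, 4, 5, 8, 10, 20, 40.
Compute 2^d (mod 41) for the divisors d until we hit 1:
2^1 ≡ 2
2^2 ≡ 4
2^4 ≡ 16
2^5 ≡ 32
2^8 ≡ 10
2^10 ≡ 40
2^20 ≡ 1
The smallest such exponent is 20, so the order of 2 is 20.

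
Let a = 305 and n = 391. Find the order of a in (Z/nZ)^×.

22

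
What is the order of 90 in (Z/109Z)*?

The order of 90 must divide φ(109) = 109 − 1 = 108 = 2^2 · 3^3.
Divisors of 108: 1, 2, 3, 4, 6, 9, 12, 18, 27, 36, 54, 108.
Compute 90^d (mod 109) for the divisors d until we hit 1:
90^1 ≡ 90 (mod 109)
90^2 ≡ 34 (mod 109)
90^3 ≡ 8 (mod 109)
90^4 ≡ 66 (mod 109)
90^6 ≡ 64 (mod 109)
90^9 ≡ 76 (mod 109)
90^12 ≡ 63 (mod 109)
90^18 ≡ 108 (mod 109)
90^27 ≡ 33 (mod 109)
90^36 ≡ 1 (mod 109) ✓
Hence ord(90) = 36.

36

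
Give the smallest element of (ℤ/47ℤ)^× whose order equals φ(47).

5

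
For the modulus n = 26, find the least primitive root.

7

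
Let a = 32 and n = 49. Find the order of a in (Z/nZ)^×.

ord(32) | φ(49) = φ(7^2) = 7·(7−1) = 42 = 2 · 3 · 7.
Divisors of 42: 1, 2, 3, 6, 7, 14, 21, 42.
Compute 32^d (mod 49) for the divisors d until we hit 1:
32^1 ≡ 32
32^2 ≡ 44
32^3 ≡ 36
32^6 ≡ 22
32^7 ≡ 18
32^14 ≡ 30
32^21 ≡ 1
The smallest such exponent is 21, so the order of 32 is 21.

21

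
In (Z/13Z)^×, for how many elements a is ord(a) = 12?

4

φ(13) = 13 − 1 = 12 = 2^2 · 3.
In a cyclic group of order 12, there are φ(d) elements of order d for each divisor d of 12, and zero for non-divisors.
12 = 2^2 · 3 divides 12, and φ(12) = 4.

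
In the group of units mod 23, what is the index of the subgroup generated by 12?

2

Since 12 ∈ (Z/23Z)^×, its order divides φ(23) = 23 − 1 = 22 = 2 · 11.
Divisors of 22: 1, 2, 11, 22.
Compute 12^d (mod 23) for the divisors d until we hit 1:
12^1 ≡ 12 (mod 23)
12^2 ≡ 6 (mod 23)
12^11 ≡ 1 (mod 23) ✓
Thus |⟨12⟩| = ord(12) = 11.
[(Z/23Z)^× : ⟨12⟩] = 22/11 = 2.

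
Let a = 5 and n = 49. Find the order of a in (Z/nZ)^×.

42

By Lagrange's theorem, ord_49(5) divides φ(49) = φ(7^2) = 7·(7−1) = 42 = 2 · 3 · 7.
Divisors of 42: 1, 2, 3, 6, 7, 14, 21, 42.
Compute 5^d (mod 49) for the divisors d until we hit 1:
5^1 ≡ 5
5^2 ≡ 25
5^3 ≡ 27
5^6 ≡ 43
5^7 ≡ 19
5^14 ≡ 18
5^21 ≡ 48
5^42 ≡ 1
So ord_49(5) = 42.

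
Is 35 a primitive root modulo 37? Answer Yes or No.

Yes

φ(37) = 37 − 1 = 36 = 2^2 · 3^2.
35 is a primitive root mod 37 iff 35^(φ(37)/q) ≢ 1 for every prime q | φ(37), i.e. q ∈ {2, 3}.
35^18 ≡ 36 (mod 37)  [q = 2: ≢ 1 ✓]
35^12 ≡ 26 (mod 37)  [q = 3: ≢ 1 ✓]
Every test exponent gives a nontrivial residue, hence 35 generates the full group.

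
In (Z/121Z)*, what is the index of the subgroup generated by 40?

11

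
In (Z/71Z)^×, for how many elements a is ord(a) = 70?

φ(71) = 71 − 1 = 70 = 2 · 5 · 7.
In a cyclic group of order 70, there are φ(d) elements of order d for each divisor d of 70, and zero for non-divisors.
70 = 2 · 5 · 7 divides 70, and φ(70) = 24.

24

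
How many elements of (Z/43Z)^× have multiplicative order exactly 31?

0

φ(43) = 43 − 1 = 42 = 2 · 3 · 7.
Since (Z/43Z)^× is cyclic of order 42, the number of elements of order d is φ(d) when d | 42 and 0 otherwise.
Since 31 ∤ 42, the count is 0.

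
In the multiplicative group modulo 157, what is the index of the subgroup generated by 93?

The order of 93 must divide φ(157) = 157 − 1 = 156 = 2^2 · 3 · 13.
Divisors of 156: 1, 2, 3, 4, 6, 12, 13, 26, 39, 52, 78, 156.
Compute 93^d (mod 157) for the divisors d until we hit 1:
93^1 ≡ 93 (mod 157)
93^2 ≡ 14 (mod 157)
93^3 ≡ 46 (mod 157)
93^4 ≡ 39 (mod 157)
93^6 ≡ 75 (mod 157)
93^12 ≡ 130 (mod 157)
93^13 ≡ 1 (mod 157) ✓
Thus |⟨93⟩| = ord(93) = 13.
The index is φ(157) / ord(93) = 156 / 13 = 12.

12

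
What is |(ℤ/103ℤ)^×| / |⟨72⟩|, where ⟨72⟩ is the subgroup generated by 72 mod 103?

6

Since 72 ∈ (Z/103Z)^×, its order divides φ(103) = 103 − 1 = 102 = 2 · 3 · 17.
Divisors of 102: 1, 2, 3, 6, 17, 34, 51, 102.
Check 72^d mod 103 for each divisor in increasing order:
72^1 ≡ 72 (mod 103)
72^2 ≡ 34 (mod 103)
72^3 ≡ 79 (mod 103)
72^6 ≡ 61 (mod 103)
72^17 ≡ 1 (mod 103) ✓
So ord_103(72) = 17, hence |⟨72⟩| = 17.
Index = |(Z/103Z)^×| / |⟨72⟩| = 102 / 17 = 6.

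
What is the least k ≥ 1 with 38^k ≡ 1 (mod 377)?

ord(38) | φ(377) = φ(13·29) = (13−1)·(29−1) = 12·28 = 336 = 2^4 · 3 · 7.
Divisors of 336: 1, 2, 3, 4, 6, 7, 8, 12, 14, 16, 21, 24, 28, 42, 48, 56, 84, 112, 168, 336.
Check 38^d mod 377 for each divisor in increasing order:
38^1 ≡ 38
38^2 ≡ 313
38^3 ≡ 207
38^4 ≡ 326
38^6 ≡ 248
38^7 ≡ 376
38^8 ≡ 339
38^12 ≡ 53
38^14 ≡ 1
Hence ord(38) = 14.

14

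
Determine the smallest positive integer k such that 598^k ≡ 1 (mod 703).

36

Since 598 ∈ (Z/703Z)^×, its order divides φ(703) = φ(19·37) = (19−1)·(37−1) = 18·36 = 648 = 2^3 · 3^4.
Divisors of 648: 1, 2, 3, 4, 6, 8, 9, 12, 18, 24, 27, 36, 54, 72, 81, 108, 162, 216, 324, 648.
Test each divisor d:
598^1 ≡ 598 (mod 703)
598^2 ≡ 480 (mod 703)
598^3 ≡ 216 (mod 703)
598^4 ≡ 519 (mod 703)
598^6 ≡ 258 (mod 703)
598^8 ≡ 112 (mod 703)
598^9 ≡ 191 (mod 703)
598^12 ≡ 482 (mod 703)
598^18 ≡ 628 (mod 703)
598^24 ≡ 334 (mod 703)
598^27 ≡ 438 (mod 703)
598^36 ≡ 1 (mod 703) ✓
So ord_703(598) = 36.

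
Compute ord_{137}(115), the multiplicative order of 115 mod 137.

Since 115 ∈ (Z/137Z)^×, its order divides φ(137) = 137 − 1 = 136 = 2^3 · 17.
Divisors of 136: 1, 2, 4, 8, 17, 34, 68, 136.
Test each divisor d:
115^1 ≡ 115 (mod 137)
115^2 ≡ 73 (mod 137)
115^4 ≡ 123 (mod 137)
115^8 ≡ 59 (mod 137)
115^17 ≡ 1 (mod 137) ✓
The smallest such exponent is 17, so the order of 115 is 17.

17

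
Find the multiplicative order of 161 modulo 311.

ord(161) | φ(311) = 311 − 1 = 310 = 2 · 5 · 31.
Divisors of 310: 1, 2, 5, 10, 31, 62, 155, 310.
Check 161^d mod 311 for each divisor in increasing order:
161^1 ≡ 161 (mod 311)
161^2 ≡ 108 (mod 311)
161^5 ≡ 86 (mod 311)
161^10 ≡ 243 (mod 311)
161^31 ≡ 95 (mod 311)
161^62 ≡ 6 (mod 311)
161^155 ≡ 310 (mod 311)
161^310 ≡ 1 (mod 311) ✓
The smallest such exponent is 310, so the order of 161 is 310.

310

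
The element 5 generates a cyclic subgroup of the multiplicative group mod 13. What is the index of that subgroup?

The order of 5 must divide φ(13) = 13 − 1 = 12 = 2^2 · 3.
Divisors of 12: 1, 2, 3, 4, 6, 12.
Check 5^d mod 13 for each divisor in increasing order:
5^1 ≡ 5 (mod 13)
5^2 ≡ 12 (mod 13)
5^3 ≡ 8 (mod 13)
5^4 ≡ 1 (mod 13) ✓
The order of 5 is 4, so the subgroup it generates has 4 elements.
The index is φ(13) / ord(5) = 12 / 4 = 3.

3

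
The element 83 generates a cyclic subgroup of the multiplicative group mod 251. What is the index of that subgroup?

Since 83 ∈ (Z/251Z)^×, its order divides φ(251) = 251 − 1 = 250 = 2 · 5^3.
Divisors of 250: 1, 2, 5, 10, 25, 50, 125, 250.
Evaluate successive powers at the divisors of 250:
83^1 ≡ 83 (mod 251)
83^2 ≡ 112 (mod 251)
83^5 ≡ 4 (mod 251)
83^10 ≡ 16 (mod 251)
83^25 ≡ 20 (mod 251)
83^50 ≡ 149 (mod 251)
83^125 ≡ 1 (mod 251) ✓
Thus |⟨83⟩| = ord(83) = 125.
Index = |(Z/251Z)^×| / |⟨83⟩| = 250 / 125 = 2.

2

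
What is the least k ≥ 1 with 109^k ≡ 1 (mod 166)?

ord(109) | φ(166) = φ(2)·φ(83) = 1·82 = 82 = 2 · 41.
Divisors of 82: 1, 2, 41, 82.
Test each divisor d:
109^1 ≡ 109 (mod 166)
109^2 ≡ 95 (mod 166)
109^41 ≡ 1 (mod 166) ✓
So ord_166(109) = 41.

41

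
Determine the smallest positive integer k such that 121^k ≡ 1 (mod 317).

Since 121 ∈ (Z/317Z)^×, its order divides φ(317) = 317 − 1 = 316 = 2^2 · 79.
Divisors of 316: 1, 2, 4, 79, 158, 316.
Compute 121^d (mod 317) for the divisors d until we hit 1:
121^1 ≡ 121 (mod 317)
121^2 ≡ 59 (mod 317)
121^4 ≡ 311 (mod 317)
121^79 ≡ 1 (mod 317) ✓
Therefore the multiplicative order of 121 modulo 317 is 79.

79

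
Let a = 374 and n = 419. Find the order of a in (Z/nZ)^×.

The order of 374 must divide φ(419) = 419 − 1 = 418 = 2 · 11 · 19.
Divisors of 418: 1, 2, 11, 19, 22, 38, 209, 418.
Compute 374^d (mod 419) for the divisors d until we hit 1:
374^1 ≡ 374
374^2 ≡ 349
374^11 ≡ 113
374^19 ≡ 250
374^22 ≡ 199
374^38 ≡ 69
374^209 ≡ 418
374^418 ≡ 1
Hence ord(374) = 418.

418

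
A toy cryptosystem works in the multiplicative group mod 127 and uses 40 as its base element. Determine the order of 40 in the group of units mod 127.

42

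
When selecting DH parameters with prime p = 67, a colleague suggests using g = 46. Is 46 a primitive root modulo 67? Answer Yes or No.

φ(67) = 67 − 1 = 66 = 2 · 3 · 11.
Test 46^(66/q) mod 67 for each prime factor q of 66:
46^33 ≡ 66 (mod 67)  [q = 2: ≢ 1 ✓]
46^22 ≡ 29 (mod 67)  [q = 3: ≢ 1 ✓]
46^6 ≡ 24 (mod 67)  [q = 11: ≢ 1 ✓]
None equal 1, so ord_67(46) = 66: 46 is a primitive root.

Yes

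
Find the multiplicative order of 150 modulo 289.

By Lagrange's theorem, ord_289(150) divides φ(289) = φ(17^2) = 17·(17−1) = 272 = 2^4 · 17.
Divisors of 272: 1, 2, 4, 8, 16, 17, 34, 68, 136, 272.
Compute 150^d (mod 289) for the divisors d until we hit 1:
150^1 ≡ 150 (mod 289)
150^2 ≡ 247 (mod 289)
150^4 ≡ 30 (mod 289)
150^8 ≡ 33 (mod 289)
150^16 ≡ 222 (mod 289)
150^17 ≡ 65 (mod 289)
150^34 ≡ 179 (mod 289)
150^68 ≡ 251 (mod 289)
150^136 ≡ 288 (mod 289)
150^272 ≡ 1 (mod 289) ✓
Hence ord(150) = 272.

272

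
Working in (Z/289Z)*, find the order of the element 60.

The order of 60 must divide φ(289) = φ(17^2) = 17·(17−1) = 272 = 2^4 · 17.
Divisors of 272: 1, 2, 4, 8, 16, 17, 34, 68, 136, 272.
Check 60^d mod 289 for each divisor in increasing order:
60^1 ≡ 60 (mod 289)
60^2 ≡ 132 (mod 289)
60^4 ≡ 84 (mod 289)
60^8 ≡ 120 (mod 289)
60^16 ≡ 239 (mod 289)
60^17 ≡ 179 (mod 289)
60^34 ≡ 251 (mod 289)
60^68 ≡ 288 (mod 289)
60^136 ≡ 1 (mod 289) ✓
So ord_289(60) = 136.

136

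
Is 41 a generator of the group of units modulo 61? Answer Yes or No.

No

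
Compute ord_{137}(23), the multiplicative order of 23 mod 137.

By Lagrange's theorem, ord_137(23) divides φ(137) = 137 − 1 = 136 = 2^3 · 17.
Divisors of 136: 1, 2, 4, 8, 17, 34, 68, 136.
Test each divisor d:
23^1 ≡ 23 (mod 137)
23^2 ≡ 118 (mod 137)
23^4 ≡ 87 (mod 137)
23^8 ≡ 34 (mod 137)
23^17 ≡ 10 (mod 137)
23^34 ≡ 100 (mod 137)
23^68 ≡ 136 (mod 137)
23^136 ≡ 1 (mod 137) ✓
Therefore the multiplicative order of 23 modulo 137 is 136.

136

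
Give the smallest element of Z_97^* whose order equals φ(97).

φ(97) = 97 − 1 = 96 = 2^5 · 3.
Test candidates g = 2, 3, … against the prime factors q ∈ {2, 3} of φ(97): g is a generator iff g^(96/q) ≢ 1 for every such q.
g = 2: 2^48 ≡ 1 — hits 1, so not a primitive root.
g = 3: 3^48 ≡ 1 — hits 1, so not a primitive root.
g = 4: 4^48 ≡ 1 — hits 1, so not a primitive root.
g = 5: 5^48 ≡ 96; 5^32 ≡ 35 — none is 1, so 5 is a primitive root.
So 5 is the smallest generator of (Z/97Z)^×.

5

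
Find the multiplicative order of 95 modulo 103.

ord(95) | φ(103) = 103 − 1 = 102 = 2 · 3 · 17.
Divisors of 102: 1, 2, 3, 6, 17, 34, 51, 102.
Check 95^d mod 103 for each divisor in increasing order:
95^1 ≡ 95 (mod 103)
95^2 ≡ 64 (mod 103)
95^3 ≡ 3 (mod 103)
95^6 ≡ 9 (mod 103)
95^17 ≡ 102 (mod 103)
95^34 ≡ 1 (mod 103) ✓
The smallest such exponent is 34, so the order of 95 is 34.

34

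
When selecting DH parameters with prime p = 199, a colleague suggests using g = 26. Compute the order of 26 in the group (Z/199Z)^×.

The order of 26 must divide φ(199) = 199 − 1 = 198 = 2 · 3^2 · 11.
Divisors of 198: 1, 2, 3, 6, 9, 11, 18, 22, 33, 66, 99, 198.
Evaluate successive powers at the divisors of 198:
26^1 ≡ 26 (mod 199)
26^2 ≡ 79 (mod 199)
26^3 ≡ 64 (mod 199)
26^6 ≡ 116 (mod 199)
26^9 ≡ 61 (mod 199)
26^11 ≡ 43 (mod 199)
26^18 ≡ 139 (mod 199)
26^22 ≡ 58 (mod 199)
26^33 ≡ 106 (mod 199)
26^66 ≡ 92 (mod 199)
26^99 ≡ 1 (mod 199) ✓
So ord_199(26) = 99.

99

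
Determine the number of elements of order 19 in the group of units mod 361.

18

φ(361) = φ(19^2) = 19·(19−1) = 342 = 2 · 3^2 · 19.
In a cyclic group of order 342, there are φ(d) elements of order d for each divisor d of 342, and zero for non-divisors.
19 | 342, and φ(19) = 19 − 1 = 18.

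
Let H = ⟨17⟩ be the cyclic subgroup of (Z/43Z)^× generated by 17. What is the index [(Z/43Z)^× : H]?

2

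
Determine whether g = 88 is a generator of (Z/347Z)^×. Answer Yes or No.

φ(347) = 347 − 1 = 346 = 2 · 173.
88 is a primitive root mod 347 iff 88^(φ(347)/q) ≢ 1 for every prime q | φ(347), i.e. q ∈ {2, 173}.
88^173 ≡ 346 (mod 347)  [q = 2: ≢ 1 ✓]
88^2 ≡ 110 (mod 347)  [q = 173: ≢ 1 ✓]
Every test exponent gives a nontrivial residue, hence 88 generates the full group.

Yes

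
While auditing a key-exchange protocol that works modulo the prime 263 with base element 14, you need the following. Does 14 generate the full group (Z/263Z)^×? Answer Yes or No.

Yes

φ(263) = 263 − 1 = 262 = 2 · 131.
Test 14^(262/q) mod 263 for each prime factor q of 262:
14^131 ≡ 262 (mod 263)  [q = 2: ≢ 1 ✓]
14^2 ≡ 196 (mod 263)  [q = 131: ≢ 1 ✓]
Every test exponent gives a nontrivial residue, hence 14 generates the full group.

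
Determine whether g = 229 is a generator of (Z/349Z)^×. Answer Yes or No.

Yes

φ(349) = 349 − 1 = 348 = 2^2 · 3 · 29.
It suffices to check that the order of 229 is not a proper divisor of 348: compute 229^(348/q) for q ∈ {2, 3, 29}.
229^174 ≡ 348 (mod 349)  [q = 2: ≢ 1 ✓]
229^116 ≡ 226 (mod 349)  [q = 3: ≢ 1 ✓]
229^12 ≡ 118 (mod 349)  [q = 29: ≢ 1 ✓]
None equal 1, so ord_349(229) = 348: 229 is a primitive root.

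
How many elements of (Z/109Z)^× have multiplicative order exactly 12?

φ(109) = 109 − 1 = 108 = 2^2 · 3^3.
In a cyclic group of order 108, there are φ(d) elements of order d for each divisor d of 108, and zero for non-divisors.
12 = 2^2 · 3 divides 108, and φ(12) = 4.

4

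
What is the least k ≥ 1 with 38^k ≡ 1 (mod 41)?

8

By Lagrange's theorem, ord_41(38) divides φ(41) = 41 − 1 = 40 = 2^3 · 5.
Divisors of 40: 1, 2, 4, 5, 8, 10, 20, 40.
Test each divisor d:
38^1 ≡ 38 (mod 41)
38^2 ≡ 9 (mod 41)
38^4 ≡ 40 (mod 41)
38^5 ≡ 3 (mod 41)
38^8 ≡ 1 (mod 41) ✓
Therefore the multiplicative order of 38 modulo 41 is 8.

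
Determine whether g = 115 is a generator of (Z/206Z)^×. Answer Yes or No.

Yes

φ(206) = φ(2)·φ(103) = 1·102 = 102 = 2 · 3 · 17.
It suffices to check that the order of 115 is not a proper divisor of 102: compute 115^(102/q) for q ∈ {2, 3, 17}.
115^51 ≡ 205 (mod 206)  [q = 2: ≢ 1 ✓]
115^34 ≡ 159 (mod 206)  [q = 3: ≢ 1 ✓]
115^6 ≡ 117 (mod 206)  [q = 17: ≢ 1 ✓]
All checks pass, so 115 has order 102 and is a primitive root modulo 206.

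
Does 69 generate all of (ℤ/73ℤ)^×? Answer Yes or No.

No

φ(73) = 73 − 1 = 72 = 2^3 · 3^2.
Test 69^(72/q) mod 73 for each prime factor q of 72:
69^36 ≡ 1 (mod 73)  [q = 2: ≡ 1 ✗]
69^24 ≡ 8 (mod 73)  [q = 3: ≢ 1 ✓]
The check at q = 2 fails, so 69 generates a proper subgroup.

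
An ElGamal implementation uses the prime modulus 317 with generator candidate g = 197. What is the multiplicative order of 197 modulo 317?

316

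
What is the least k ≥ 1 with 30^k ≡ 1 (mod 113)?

Since 30 ∈ (Z/113Z)^×, its order divides φ(113) = 113 − 1 = 112 = 2^4 · 7.
Divisors of 112: 1, 2, 4, 7, 8, 14, 16, 28, 56, 112.
Test each divisor d:
30^1 ≡ 30 (mod 113)
30^2 ≡ 109 (mod 113)
30^4 ≡ 16 (mod 113)
30^7 ≡ 1 (mod 113) ✓
So ord_113(30) = 7.

7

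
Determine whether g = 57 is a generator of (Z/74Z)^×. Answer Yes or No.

φ(74) = φ(2)·φ(37) = 1·36 = 36 = 2^2 · 3^2.
It suffices to check that the order of 57 is not a proper divisor of 36: compute 57^(36/q) for q ∈ {2, 3}.
57^18 ≡ 73 (mod 74)  [q = 2: ≢ 1 ✓]
57^12 ≡ 63 (mod 74)  [q = 3: ≢ 1 ✓]
None equal 1, so ord_74(57) = 36: 57 is a primitive root.

Yes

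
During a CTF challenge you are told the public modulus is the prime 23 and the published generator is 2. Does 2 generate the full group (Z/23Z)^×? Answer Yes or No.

No

φ(23) = 23 − 1 = 22 = 2 · 11.
It suffices to check that the order of 2 is not a proper divisor of 22: compute 2^(22/q) for q ∈ {2, 11}.
2^11 ≡ 1 (mod 23)  [q = 2: ≡ 1 ✗]
2^2 ≡ 4 (mod 23)  [q = 11: ≢ 1 ✓]
The check at q = 2 fails, so 2 generates a proper subgroup.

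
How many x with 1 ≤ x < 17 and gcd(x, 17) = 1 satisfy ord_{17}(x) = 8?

4

φ(17) = 17 − 1 = 16 = 2^4.
(Z/17Z)^× is cyclic (|G| = 16); a cyclic group of order m has exactly φ(d) elements of each order d | m, and none otherwise.
8 = 2^3 divides 16, and φ(8) = 4.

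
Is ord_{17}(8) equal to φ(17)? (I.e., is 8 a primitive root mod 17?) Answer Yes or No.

No

φ(17) = 17 − 1 = 16 = 2^4.
It suffices to check that the order of 8 is not a proper divisor of 16: compute 8^(16/q) for q ∈ {2}.
8^8 ≡ 1 (mod 17)  [q = 2: ≡ 1 ✗]
Since 8^8 ≡ 1, the order of 8 divides 8 < 16, so 8 is not a primitive root.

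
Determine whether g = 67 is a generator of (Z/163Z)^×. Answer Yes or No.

Yes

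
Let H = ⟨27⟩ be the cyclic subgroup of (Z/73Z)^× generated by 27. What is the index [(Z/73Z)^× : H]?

18

Since 27 ∈ (Z/73Z)^×, its order divides φ(73) = 73 − 1 = 72 = 2^3 · 3^2.
Divisors of 72: 1, 2, 3, 4, 6, 8, 9, 12, 18, 24, 36, 72.
Compute 27^d (mod 73) for the divisors d until we hit 1:
27^1 ≡ 27
27^2 ≡ 72
27^3 ≡ 46
27^4 ≡ 1
The order of 27 is 4, so the subgroup it generates has 4 elements.
[(Z/73Z)^× : ⟨27⟩] = 72/4 = 18.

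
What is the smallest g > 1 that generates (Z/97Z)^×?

5

φ(97) = 97 − 1 = 96 = 2^5 · 3.
Test candidates g = 2, 3, … against the prime factors q ∈ {2, 3} of φ(97): g is a generator iff g^(96/q) ≢ 1 for every such q.
g = 2: 2^48 ≡ 1 — hits 1, so not a primitive root.
g = 3: 3^48 ≡ 1 — hits 1, so not a primitive root.
g = 4: 4^48 ≡ 1 — hits 1, so not a primitive root.
g = 5: 5^48 ≡ 96; 5^32 ≡ 35 — none is 1, so 5 is a primitive root.
The smallest primitive root modulo 97 is 5.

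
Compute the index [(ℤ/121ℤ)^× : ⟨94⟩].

11

ord(94) | φ(121) = φ(11^2) = 11·(11−1) = 110 = 2 · 5 · 11.
Divisors of 110: 1, 2, 5, 10, 11, 22, 55, 110.
Evaluate successive powers at the divisors of 110:
94^1 ≡ 94
94^2 ≡ 3
94^5 ≡ 120
94^10 ≡ 1
So ord_121(94) = 10, hence |⟨94⟩| = 10.
[(Z/121Z)^× : ⟨94⟩] = 110/10 = 11.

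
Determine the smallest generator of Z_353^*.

3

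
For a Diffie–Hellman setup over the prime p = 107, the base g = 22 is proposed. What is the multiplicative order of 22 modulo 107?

106

By Lagrange's theorem, ord_107(22) divides φ(107) = 107 − 1 = 106 = 2 · 53.
Divisors of 106: 1, 2, 53, 106.
Compute 22^d (mod 107) for the divisors d until we hit 1:
22^1 ≡ 22 (mod 107)
22^2 ≡ 56 (mod 107)
22^53 ≡ 106 (mod 107)
22^106 ≡ 1 (mod 107) ✓
So ord_107(22) = 106.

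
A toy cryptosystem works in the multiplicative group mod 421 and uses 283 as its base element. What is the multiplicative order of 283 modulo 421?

210

ord(283) | φ(421) = 421 − 1 = 420 = 2^2 · 3 · 5 · 7.
Divisors of 420: 1, 2, 3, 4, 5, 6, 7, 10, 12, 14, 15, 20, 21, 28, 30, 35, 42, 60, 70, 84, 105, 140, 210, 420.
Evaluate successive powers at the divisors of 420:
283^1 ≡ 283 (mod 421)
283^2 ≡ 99 (mod 421)
283^3 ≡ 231 (mod 421)
283^4 ≡ 118 (mod 421)
283^5 ≡ 135 (mod 421)
283^6 ≡ 315 (mod 421)
283^7 ≡ 314 (mod 421)
283^10 ≡ 122 (mod 421)
283^12 ≡ 290 (mod 421)
283^14 ≡ 82 (mod 421)
283^15 ≡ 51 (mod 421)
283^20 ≡ 149 (mod 421)
283^21 ≡ 67 (mod 421)
283^28 ≡ 409 (mod 421)
283^30 ≡ 75 (mod 421)
283^35 ≡ 21 (mod 421)
283^42 ≡ 279 (mod 421)
283^60 ≡ 152 (mod 421)
283^70 ≡ 20 (mod 421)
283^84 ≡ 377 (mod 421)
283^105 ≡ 420 (mod 421)
283^140 ≡ 400 (mod 421)
283^210 ≡ 1 (mod 421) ✓
The smallest such exponent is 210, so the order of 283 is 210.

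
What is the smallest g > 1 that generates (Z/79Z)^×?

3

φ(79) = 79 − 1 = 78 = 2 · 3 · 13.
Test candidates g = 2, 3, … against the prime factors q ∈ {2, 3, 13} of φ(79): g is a generator iff g^(78/q) ≢ 1 for every such q.
g = 2: 2^39 ≡ 1 — hits 1, so not a primitive root.
g = 3: 3^39 ≡ 78; 3^26 ≡ 23; 3^6 ≡ 18 — none is 1, so 3 is a primitive root.
The smallest primitive root modulo 79 is 3.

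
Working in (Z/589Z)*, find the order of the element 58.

10

ord(58) | φ(589) = φ(19·31) = (19−1)·(31−1) = 18·30 = 540 = 2^2 · 3^3 · 5.
Divisors of 540: 1, 2, 3, 4, 5, 6, 9, 10, 12, 15, 18, 20, 27, 30, 36, 45, 54, 60, 90, 108, 135, 180, 270, 540.
Compute 58^d (mod 589) for the divisors d until we hit 1:
58^1 ≡ 58 (mod 589)
58^2 ≡ 419 (mod 589)
58^3 ≡ 153 (mod 589)
58^4 ≡ 39 (mod 589)
58^5 ≡ 495 (mod 589)
58^6 ≡ 438 (mod 589)
58^9 ≡ 457 (mod 589)
58^10 ≡ 1 (mod 589) ✓
The smallest such exponent is 10, so the order of 58 is 10.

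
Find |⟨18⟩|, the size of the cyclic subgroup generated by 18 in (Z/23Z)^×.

ord(18) | φ(23) = 23 − 1 = 22 = 2 · 11.
Divisors of 22: 1, 2, 11, 22.
Evaluate successive powers at the divisors of 22:
18^1 ≡ 18 (mod 23)
18^2 ≡ 2 (mod 23)
18^11 ≡ 1 (mod 23) ✓
So ord_23(18) = 11.

11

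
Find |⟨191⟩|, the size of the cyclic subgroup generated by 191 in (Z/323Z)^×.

4

The order of 191 must divide φ(323) = φ(17·19) = (17−1)·(19−1) = 16·18 = 288 = 2^5 · 3^2.
Divisors of 288: 1, 2, 3, 4, 6, 8, 9, 12, 16, 18, 24, 32, 36, 48, 72, 96, 144, 288.
Compute 191^d (mod 323) for the divisors d until we hit 1:
191^1 ≡ 191 (mod 323)
191^2 ≡ 305 (mod 323)
191^3 ≡ 115 (mod 323)
191^4 ≡ 1 (mod 323) ✓
Therefore the multiplicative order of 191 modulo 323 is 4.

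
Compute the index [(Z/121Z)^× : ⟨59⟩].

2

ord(59) | φ(121) = φ(11^2) = 11·(11−1) = 110 = 2 · 5 · 11.
Divisors of 110: 1, 2, 5, 10, 11, 22, 55, 110.
Check 59^d mod 121 for each divisor in increasing order:
59^1 ≡ 59 (mod 121)
59^2 ≡ 93 (mod 121)
59^5 ≡ 34 (mod 121)
59^10 ≡ 67 (mod 121)
59^11 ≡ 81 (mod 121)
59^22 ≡ 27 (mod 121)
59^55 ≡ 1 (mod 121) ✓
Thus |⟨59⟩| = ord(59) = 55.
Index = |(Z/121Z)^×| / |⟨59⟩| = 110 / 55 = 2.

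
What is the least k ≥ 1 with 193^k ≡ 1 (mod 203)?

84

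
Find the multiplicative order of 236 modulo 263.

262

By Lagrange's theorem, ord_263(236) divides φ(263) = 263 − 1 = 262 = 2 · 131.
Divisors of 262: 1, 2, 131, 262.
Check 236^d mod 263 for each divisor in increasing order:
236^1 ≡ 236 (mod 263)
236^2 ≡ 203 (mod 263)
236^131 ≡ 262 (mod 263)
236^262 ≡ 1 (mod 263) ✓
So ord_263(236) = 262.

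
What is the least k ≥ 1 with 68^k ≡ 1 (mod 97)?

96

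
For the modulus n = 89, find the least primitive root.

3

φ(89) = 89 − 1 = 88 = 2^3 · 11.
g is a primitive root iff g^(88/q) ≢ 1 (mod 89) for each prime q ∈ {2, 11}.
g = 2: 2^44 ≡ 1 — hits 1, so not a primitive root.
g = 3: 3^44 ≡ 88; 3^8 ≡ 64 — none is 1, so 3 is a primitive root.
The smallest primitive root modulo 89 is 3.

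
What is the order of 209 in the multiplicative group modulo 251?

125

Since 209 ∈ (Z/251Z)^×, its order divides φ(251) = 251 − 1 = 250 = 2 · 5^3.
Divisors of 250: 1, 2, 5, 10, 25, 50, 125, 250.
Test each divisor d:
209^1 ≡ 209
209^2 ≡ 7
209^5 ≡ 201
209^10 ≡ 241
209^25 ≡ 20
209^50 ≡ 149
209^125 ≡ 1
Hence ord(209) = 125.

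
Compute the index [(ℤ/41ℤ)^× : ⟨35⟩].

ord(35) | φ(41) = 41 − 1 = 40 = 2^3 · 5.
Divisors of 40: 1, 2, 4, 5, 8, 10, 20, 40.
Check 35^d mod 41 for each divisor in increasing order:
35^1 ≡ 35 (mod 41)
35^2 ≡ 36 (mod 41)
35^4 ≡ 25 (mod 41)
35^5 ≡ 14 (mod 41)
35^8 ≡ 10 (mod 41)
35^10 ≡ 32 (mod 41)
35^20 ≡ 40 (mod 41)
35^40 ≡ 1 (mod 41) ✓
Thus |⟨35⟩| = ord(35) = 40.
[(Z/41Z)^× : ⟨35⟩] = 40/40 = 1.

1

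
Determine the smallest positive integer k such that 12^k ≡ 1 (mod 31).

ord(12) | φ(31) = 31 − 1 = 30 = 2 · 3 · 5.
Divisors of 30: 1, 2, 3, 5, 6, 10, 15, 30.
Test each divisor d:
12^1 ≡ 12 (mod 31)
12^2 ≡ 20 (mod 31)
12^3 ≡ 23 (mod 31)
12^5 ≡ 26 (mod 31)
12^6 ≡ 2 (mod 31)
12^10 ≡ 25 (mod 31)
12^15 ≡ 30 (mod 31)
12^30 ≡ 1 (mod 31) ✓
So ord_31(12) = 30.

30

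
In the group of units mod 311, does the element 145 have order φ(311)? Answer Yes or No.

Yes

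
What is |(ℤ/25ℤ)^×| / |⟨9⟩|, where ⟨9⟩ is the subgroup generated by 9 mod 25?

2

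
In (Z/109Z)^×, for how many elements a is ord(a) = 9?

6

φ(109) = 109 − 1 = 108 = 2^2 · 3^3.
(Z/109Z)^× is cyclic (|G| = 108); a cyclic group of order m has exactly φ(d) elements of each order d | m, and none otherwise.
9 = 3^2 divides 108, and φ(9) = 6.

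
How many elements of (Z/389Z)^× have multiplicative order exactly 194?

φ(389) = 389 − 1 = 388 = 2^2 · 97.
(Z/389Z)^× is cyclic (|G| = 388); a cyclic group of order m has exactly φ(d) elements of each order d | m, and none otherwise.
194 = 2 · 97 divides 388, and φ(194) = 96.

96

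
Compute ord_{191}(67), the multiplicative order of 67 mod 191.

The order of 67 must divide φ(191) = 191 − 1 = 190 = 2 · 5 · 19.
Divisors of 190: 1, 2, 5, 10, 19, 38, 95, 190.
Check 67^d mod 191 for each divisor in increasing order:
67^1 ≡ 67 (mod 191)
67^2 ≡ 96 (mod 191)
67^5 ≡ 160 (mod 191)
67^10 ≡ 6 (mod 191)
67^19 ≡ 49 (mod 191)
67^38 ≡ 109 (mod 191)
67^95 ≡ 1 (mod 191) ✓
So ord_191(67) = 95.

95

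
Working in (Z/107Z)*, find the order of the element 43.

106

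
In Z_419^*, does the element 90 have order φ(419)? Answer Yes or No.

No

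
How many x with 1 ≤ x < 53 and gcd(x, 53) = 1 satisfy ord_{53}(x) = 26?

12

φ(53) = 53 − 1 = 52 = 2^2 · 13.
(Z/53Z)^× is cyclic (|G| = 52); a cyclic group of order m has exactly φ(d) elements of each order d | m, and none otherwise.
26 = 2 · 13 divides 52, and φ(26) = 12.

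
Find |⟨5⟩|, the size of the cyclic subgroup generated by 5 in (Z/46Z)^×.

22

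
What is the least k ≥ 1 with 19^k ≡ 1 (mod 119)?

24

ord(19) | φ(119) = φ(7·17) = (7−1)·(17−1) = 6·16 = 96 = 2^5 · 3.
Divisors of 96: 1, 2, 3, 4, 6, 8, 12, 16, 24, 32, 48, 96.
Test each divisor d:
19^1 ≡ 19 (mod 119)
19^2 ≡ 4 (mod 119)
19^3 ≡ 76 (mod 119)
19^4 ≡ 16 (mod 119)
19^6 ≡ 64 (mod 119)
19^8 ≡ 18 (mod 119)
19^12 ≡ 50 (mod 119)
19^16 ≡ 86 (mod 119)
19^24 ≡ 1 (mod 119) ✓
Therefore the multiplicative order of 19 modulo 119 is 24.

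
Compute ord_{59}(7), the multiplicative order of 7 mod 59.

29

By Lagrange's theorem, ord_59(7) divides φ(59) = 59 − 1 = 58 = 2 · 29.
Divisors of 58: 1, 2, 29, 58.
Compute 7^d (mod 59) for the divisors d until we hit 1:
7^1 ≡ 7 (mod 59)
7^2 ≡ 49 (mod 59)
7^29 ≡ 1 (mod 59) ✓
Hence ord(7) = 29.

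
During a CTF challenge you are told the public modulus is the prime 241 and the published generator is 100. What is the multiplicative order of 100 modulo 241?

15

The order of 100 must divide φ(241) = 241 − 1 = 240 = 2^4 · 3 · 5.
Divisors of 240: 1, 2, 3, 4, 5, 6, 8, 10, 12, 15, 16, 20, 24, 30, 40, 48, 60, 80, 120, 240.
Test each divisor d:
100^1 ≡ 100 (mod 241)
100^2 ≡ 119 (mod 241)
100^3 ≡ 91 (mod 241)
100^4 ≡ 183 (mod 241)
100^5 ≡ 225 (mod 241)
100^6 ≡ 87 (mod 241)
100^8 ≡ 231 (mod 241)
100^10 ≡ 15 (mod 241)
100^12 ≡ 98 (mod 241)
100^15 ≡ 1 (mod 241) ✓
Therefore the multiplicative order of 100 modulo 241 is 15.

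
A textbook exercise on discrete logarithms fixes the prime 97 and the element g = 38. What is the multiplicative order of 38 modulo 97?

96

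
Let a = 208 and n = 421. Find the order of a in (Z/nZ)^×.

420

ord(208) | φ(421) = 421 − 1 = 420 = 2^2 · 3 · 5 · 7.
Divisors of 420: 1, 2, 3, 4, 5, 6, 7, 10, 12, 14, 15, 20, 21, 28, 30, 35, 42, 60, 70, 84, 105, 140, 210, 420.
Compute 208^d (mod 421) for the divisors d until we hit 1:
208^1 ≡ 208 (mod 421)
208^2 ≡ 322 (mod 421)
208^3 ≡ 37 (mod 421)
208^4 ≡ 118 (mod 421)
208^5 ≡ 126 (mod 421)
208^6 ≡ 106 (mod 421)
208^7 ≡ 156 (mod 421)
208^10 ≡ 299 (mod 421)
208^12 ≡ 290 (mod 421)
208^14 ≡ 339 (mod 421)
208^15 ≡ 205 (mod 421)
208^20 ≡ 149 (mod 421)
208^21 ≡ 259 (mod 421)
208^28 ≡ 409 (mod 421)
208^30 ≡ 346 (mod 421)
208^35 ≡ 233 (mod 421)
208^42 ≡ 142 (mod 421)
208^60 ≡ 152 (mod 421)
208^70 ≡ 401 (mod 421)
208^84 ≡ 377 (mod 421)
208^105 ≡ 392 (mod 421)
208^140 ≡ 400 (mod 421)
208^210 ≡ 420 (mod 421)
208^420 ≡ 1 (mod 421) ✓
The smallest such exponent is 420, so the order of 208 is 420.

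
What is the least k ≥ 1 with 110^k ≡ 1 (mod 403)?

60

Since 110 ∈ (Z/403Z)^×, its order divides φ(403) = φ(13·31) = (13−1)·(31−1) = 12·30 = 360 = 2^3 · 3^2 · 5.
Divisors of 360: 1, 2, 3, 4, 5, 6, 8, 9, 10, 12, 15, 18, 20, 24, 30, 36, 40, 45, 60, 72, 90, 120, 180, 360.
Test each divisor d:
110^1 ≡ 110 (mod 403)
110^2 ≡ 10 (mod 403)
110^3 ≡ 294 (mod 403)
110^4 ≡ 100 (mod 403)
110^5 ≡ 119 (mod 403)
110^6 ≡ 194 (mod 403)
110^8 ≡ 328 (mod 403)
110^9 ≡ 213 (mod 403)
110^10 ≡ 56 (mod 403)
110^12 ≡ 157 (mod 403)
110^15 ≡ 216 (mod 403)
110^18 ≡ 233 (mod 403)
110^20 ≡ 315 (mod 403)
110^24 ≡ 66 (mod 403)
110^30 ≡ 311 (mod 403)
110^36 ≡ 287 (mod 403)
110^40 ≡ 87 (mod 403)
110^45 ≡ 278 (mod 403)
110^60 ≡ 1 (mod 403) ✓
The smallest such exponent is 60, so the order of 110 is 60.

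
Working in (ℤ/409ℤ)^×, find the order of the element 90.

Since 90 ∈ (Z/409Z)^×, its order divides φ(409) = 409 − 1 = 408 = 2^3 · 3 · 17.
Divisors of 408: 1, 2, 3, 4, 6, 8, 12, 17, 24, 34, 51, 68, 102, 136, 204, 408.
Compute 90^d (mod 409) for the divisors d until we hit 1:
90^1 ≡ 90 (mod 409)
90^2 ≡ 329 (mod 409)
90^3 ≡ 162 (mod 409)
90^4 ≡ 265 (mod 409)
90^6 ≡ 68 (mod 409)
90^8 ≡ 286 (mod 409)
90^12 ≡ 125 (mod 409)
90^17 ≡ 49 (mod 409)
90^24 ≡ 83 (mod 409)
90^34 ≡ 356 (mod 409)
90^51 ≡ 266 (mod 409)
90^68 ≡ 355 (mod 409)
90^102 ≡ 408 (mod 409)
90^136 ≡ 53 (mod 409)
90^204 ≡ 1 (mod 409) ✓
Therefore the multiplicative order of 90 modulo 409 is 204.

204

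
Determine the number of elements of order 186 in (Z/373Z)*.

60

φ(373) = 373 − 1 = 372 = 2^2 · 3 · 31.
Since (Z/373Z)^× is cyclic of order 372, the number of elements of order d is φ(d) when d | 372 and 0 otherwise.
186 = 2 · 3 · 31 divides 372, and φ(186) = 60.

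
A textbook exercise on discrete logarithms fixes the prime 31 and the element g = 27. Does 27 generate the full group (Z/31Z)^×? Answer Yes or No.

No

φ(31) = 31 − 1 = 30 = 2 · 3 · 5.
27 is a primitive root mod 31 iff 27^(φ(31)/q) ≢ 1 for every prime q | φ(31), i.e. q ∈ {2, 3, 5}.
27^15 ≡ 30 (mod 31)  [q = 2: ≢ 1 ✓]
27^10 ≡ 1 (mod 31)  [q = 3: ≡ 1 ✗]
27^6 ≡ 4 (mod 31)  [q = 5: ≢ 1 ✓]
27^10 ≡ 1 shows ord(27) | 10, strictly less than φ(31); not a primitive root.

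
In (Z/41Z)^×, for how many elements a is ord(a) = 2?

1

φ(41) = 41 − 1 = 40 = 2^3 · 5.
(Z/41Z)^× is cyclic (|G| = 40); a cyclic group of order m has exactly φ(d) elements of each order d | m, and none otherwise.
2 | 40, and φ(2) = 2 − 1 = 1.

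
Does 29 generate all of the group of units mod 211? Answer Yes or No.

φ(211) = 211 − 1 = 210 = 2 · 3 · 5 · 7.
An element g generates (Z/211Z)^× iff g^(210/q) ≢ 1 (mod 211) for each prime q ∈ {2, 3, 5, 7}.
29^105 ≡ 210 (mod 211)  [q = 2: ≢ 1 ✓]
29^70 ≡ 14 (mod 211)  [q = 3: ≢ 1 ✓]
29^42 ≡ 71 (mod 211)  [q = 5: ≢ 1 ✓]
29^30 ≡ 148 (mod 211)  [q = 7: ≢ 1 ✓]
None equal 1, so ord_211(29) = 210: 29 is a primitive root.

Yes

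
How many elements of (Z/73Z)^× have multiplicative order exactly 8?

φ(73) = 73 − 1 = 72 = 2^3 · 3^2.
Since (Z/73Z)^× is cyclic of order 72, the number of elements of order d is φ(d) when d | 72 and 0 otherwise.
8 = 2^3 divides 72, and φ(8) = 4.

4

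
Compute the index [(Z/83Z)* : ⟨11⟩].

The order of 11 must divide φ(83) = 83 − 1 = 82 = 2 · 41.
Divisors of 82: 1, 2, 41, 82.
Compute 11^d (mod 83) for the divisors d until we hit 1:
11^1 ≡ 11
11^2 ≡ 38
11^41 ≡ 1
So ord_83(11) = 41, hence |⟨11⟩| = 41.
The index is φ(83) / ord(11) = 82 / 41 = 2.

2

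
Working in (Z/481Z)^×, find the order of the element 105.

4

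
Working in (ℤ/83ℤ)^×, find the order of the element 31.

41

ord(31) | φ(83) = 83 − 1 = 82 = 2 · 41.
Divisors of 82: 1, 2, 41, 82.
Compute 31^d (mod 83) for the divisors d until we hit 1:
31^1 ≡ 31
31^2 ≡ 48
31^41 ≡ 1
So ord_83(31) = 41.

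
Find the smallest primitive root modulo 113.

φ(113) = 113 − 1 = 112 = 2^4 · 7.
Test candidates g = 2, 3, … against the prime factors q ∈ {2, 7} of φ(113): g is a generator iff g^(112/q) ≢ 1 for every such q.
g = 2: 2^56 ≡ 1 — hits 1, so not a primitive root.
g = 3: 3^56 ≡ 112; 3^16 ≡ 49 — none is 1, so 3 is a primitive root.
Hence the least primitive root of 113 is 3.

3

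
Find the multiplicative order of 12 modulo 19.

6

By Lagrange's theorem, ord_19(12) divides φ(19) = 19 − 1 = 18 = 2 · 3^2.
Divisors of 18: 1, 2, 3, 6, 9, 18.
Test each divisor d:
12^1 ≡ 12
12^2 ≡ 11
12^3 ≡ 18
12^6 ≡ 1
Therefore the multiplicative order of 12 modulo 19 is 6.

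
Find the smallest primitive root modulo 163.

2

φ(163) = 163 − 1 = 162 = 2 · 3^4.
g is a primitive root iff g^(162/q) ≢ 1 (mod 163) for each prime q ∈ {2, 3}.
g = 2: 2^81 ≡ 162; 2^54 ≡ 104 — none is 1, so 2 is a primitive root.
So 2 is the smallest generator of (Z/163Z)^×.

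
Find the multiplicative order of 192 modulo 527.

48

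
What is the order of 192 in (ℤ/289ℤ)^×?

272

ord(192) | φ(289) = φ(17^2) = 17·(17−1) = 272 = 2^4 · 17.
Divisors of 272: 1, 2, 4, 8, 16, 17, 34, 68, 136, 272.
Test each divisor d:
192^1 ≡ 192
192^2 ≡ 161
192^4 ≡ 200
192^8 ≡ 118
192^16 ≡ 52
192^17 ≡ 158
192^34 ≡ 110
192^68 ≡ 251
192^136 ≡ 288
192^272 ≡ 1
Therefore the multiplicative order of 192 modulo 289 is 272.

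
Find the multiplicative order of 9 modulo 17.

8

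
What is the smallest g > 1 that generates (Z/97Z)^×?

5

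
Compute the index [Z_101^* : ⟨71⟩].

4

The order of 71 must divide φ(101) = 101 − 1 = 100 = 2^2 · 5^2.
Divisors of 100: 1, 2, 4, 5, 10, 20, 25, 50, 100.
Evaluate successive powers at the divisors of 100:
71^1 ≡ 71
71^2 ≡ 92
71^4 ≡ 81
71^5 ≡ 95
71^10 ≡ 36
71^20 ≡ 84
71^25 ≡ 1
Thus |⟨71⟩| = ord(71) = 25.
Index = |(Z/101Z)^×| / |⟨71⟩| = 100 / 25 = 4.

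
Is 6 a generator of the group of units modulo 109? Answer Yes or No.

φ(109) = 109 − 1 = 108 = 2^2 · 3^3.
It suffices to check that the order of 6 is not a proper divisor of 108: compute 6^(108/q) for q ∈ {2, 3}.
6^54 ≡ 108 (mod 109)  [q = 2: ≢ 1 ✓]
6^36 ≡ 63 (mod 109)  [q = 3: ≢ 1 ✓]
All checks pass, so 6 has order 108 and is a primitive root modulo 109.

Yes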